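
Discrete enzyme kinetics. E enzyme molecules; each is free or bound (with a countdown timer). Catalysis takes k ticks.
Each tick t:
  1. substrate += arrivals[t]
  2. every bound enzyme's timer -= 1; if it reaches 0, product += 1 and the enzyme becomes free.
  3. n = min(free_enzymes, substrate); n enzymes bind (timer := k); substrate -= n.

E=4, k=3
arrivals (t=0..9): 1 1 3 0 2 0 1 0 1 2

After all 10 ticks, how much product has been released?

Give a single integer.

t=0: arr=1 -> substrate=0 bound=1 product=0
t=1: arr=1 -> substrate=0 bound=2 product=0
t=2: arr=3 -> substrate=1 bound=4 product=0
t=3: arr=0 -> substrate=0 bound=4 product=1
t=4: arr=2 -> substrate=1 bound=4 product=2
t=5: arr=0 -> substrate=0 bound=3 product=4
t=6: arr=1 -> substrate=0 bound=3 product=5
t=7: arr=0 -> substrate=0 bound=2 product=6
t=8: arr=1 -> substrate=0 bound=2 product=7
t=9: arr=2 -> substrate=0 bound=3 product=8

Answer: 8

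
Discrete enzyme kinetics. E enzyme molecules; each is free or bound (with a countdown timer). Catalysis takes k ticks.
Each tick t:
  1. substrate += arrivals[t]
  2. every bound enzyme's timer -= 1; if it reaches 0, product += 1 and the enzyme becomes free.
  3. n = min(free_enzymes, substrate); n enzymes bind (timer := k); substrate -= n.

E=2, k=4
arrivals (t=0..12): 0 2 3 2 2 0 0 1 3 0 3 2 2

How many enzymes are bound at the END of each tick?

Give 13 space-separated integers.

t=0: arr=0 -> substrate=0 bound=0 product=0
t=1: arr=2 -> substrate=0 bound=2 product=0
t=2: arr=3 -> substrate=3 bound=2 product=0
t=3: arr=2 -> substrate=5 bound=2 product=0
t=4: arr=2 -> substrate=7 bound=2 product=0
t=5: arr=0 -> substrate=5 bound=2 product=2
t=6: arr=0 -> substrate=5 bound=2 product=2
t=7: arr=1 -> substrate=6 bound=2 product=2
t=8: arr=3 -> substrate=9 bound=2 product=2
t=9: arr=0 -> substrate=7 bound=2 product=4
t=10: arr=3 -> substrate=10 bound=2 product=4
t=11: arr=2 -> substrate=12 bound=2 product=4
t=12: arr=2 -> substrate=14 bound=2 product=4

Answer: 0 2 2 2 2 2 2 2 2 2 2 2 2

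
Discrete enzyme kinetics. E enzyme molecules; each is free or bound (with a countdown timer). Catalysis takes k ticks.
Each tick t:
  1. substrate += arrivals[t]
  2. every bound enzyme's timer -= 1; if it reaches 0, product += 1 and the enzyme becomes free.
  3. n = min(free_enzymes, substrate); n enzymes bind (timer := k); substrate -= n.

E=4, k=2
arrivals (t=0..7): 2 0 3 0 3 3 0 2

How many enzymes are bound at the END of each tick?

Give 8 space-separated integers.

Answer: 2 2 3 3 3 4 3 4

Derivation:
t=0: arr=2 -> substrate=0 bound=2 product=0
t=1: arr=0 -> substrate=0 bound=2 product=0
t=2: arr=3 -> substrate=0 bound=3 product=2
t=3: arr=0 -> substrate=0 bound=3 product=2
t=4: arr=3 -> substrate=0 bound=3 product=5
t=5: arr=3 -> substrate=2 bound=4 product=5
t=6: arr=0 -> substrate=0 bound=3 product=8
t=7: arr=2 -> substrate=0 bound=4 product=9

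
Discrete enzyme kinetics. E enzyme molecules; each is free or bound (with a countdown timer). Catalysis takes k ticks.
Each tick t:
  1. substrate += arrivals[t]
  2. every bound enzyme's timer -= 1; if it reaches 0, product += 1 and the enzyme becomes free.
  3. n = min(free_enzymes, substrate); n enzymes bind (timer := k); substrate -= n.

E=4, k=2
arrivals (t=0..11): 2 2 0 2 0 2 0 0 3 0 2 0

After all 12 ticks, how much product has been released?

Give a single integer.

Answer: 11

Derivation:
t=0: arr=2 -> substrate=0 bound=2 product=0
t=1: arr=2 -> substrate=0 bound=4 product=0
t=2: arr=0 -> substrate=0 bound=2 product=2
t=3: arr=2 -> substrate=0 bound=2 product=4
t=4: arr=0 -> substrate=0 bound=2 product=4
t=5: arr=2 -> substrate=0 bound=2 product=6
t=6: arr=0 -> substrate=0 bound=2 product=6
t=7: arr=0 -> substrate=0 bound=0 product=8
t=8: arr=3 -> substrate=0 bound=3 product=8
t=9: arr=0 -> substrate=0 bound=3 product=8
t=10: arr=2 -> substrate=0 bound=2 product=11
t=11: arr=0 -> substrate=0 bound=2 product=11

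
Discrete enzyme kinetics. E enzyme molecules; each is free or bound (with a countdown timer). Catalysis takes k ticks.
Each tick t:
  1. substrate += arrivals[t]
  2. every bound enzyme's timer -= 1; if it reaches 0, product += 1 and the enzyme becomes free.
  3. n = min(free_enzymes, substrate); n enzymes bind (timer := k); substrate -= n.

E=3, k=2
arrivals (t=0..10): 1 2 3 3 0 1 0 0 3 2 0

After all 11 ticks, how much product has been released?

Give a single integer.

t=0: arr=1 -> substrate=0 bound=1 product=0
t=1: arr=2 -> substrate=0 bound=3 product=0
t=2: arr=3 -> substrate=2 bound=3 product=1
t=3: arr=3 -> substrate=3 bound=3 product=3
t=4: arr=0 -> substrate=2 bound=3 product=4
t=5: arr=1 -> substrate=1 bound=3 product=6
t=6: arr=0 -> substrate=0 bound=3 product=7
t=7: arr=0 -> substrate=0 bound=1 product=9
t=8: arr=3 -> substrate=0 bound=3 product=10
t=9: arr=2 -> substrate=2 bound=3 product=10
t=10: arr=0 -> substrate=0 bound=2 product=13

Answer: 13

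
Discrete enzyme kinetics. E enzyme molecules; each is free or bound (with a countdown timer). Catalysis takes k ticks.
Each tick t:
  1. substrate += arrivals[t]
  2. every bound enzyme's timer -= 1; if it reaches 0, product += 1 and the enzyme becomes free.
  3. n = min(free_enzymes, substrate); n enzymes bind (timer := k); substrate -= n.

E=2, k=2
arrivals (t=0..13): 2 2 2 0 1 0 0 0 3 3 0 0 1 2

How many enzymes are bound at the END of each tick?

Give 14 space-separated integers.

Answer: 2 2 2 2 2 2 1 1 2 2 2 2 2 2

Derivation:
t=0: arr=2 -> substrate=0 bound=2 product=0
t=1: arr=2 -> substrate=2 bound=2 product=0
t=2: arr=2 -> substrate=2 bound=2 product=2
t=3: arr=0 -> substrate=2 bound=2 product=2
t=4: arr=1 -> substrate=1 bound=2 product=4
t=5: arr=0 -> substrate=1 bound=2 product=4
t=6: arr=0 -> substrate=0 bound=1 product=6
t=7: arr=0 -> substrate=0 bound=1 product=6
t=8: arr=3 -> substrate=1 bound=2 product=7
t=9: arr=3 -> substrate=4 bound=2 product=7
t=10: arr=0 -> substrate=2 bound=2 product=9
t=11: arr=0 -> substrate=2 bound=2 product=9
t=12: arr=1 -> substrate=1 bound=2 product=11
t=13: arr=2 -> substrate=3 bound=2 product=11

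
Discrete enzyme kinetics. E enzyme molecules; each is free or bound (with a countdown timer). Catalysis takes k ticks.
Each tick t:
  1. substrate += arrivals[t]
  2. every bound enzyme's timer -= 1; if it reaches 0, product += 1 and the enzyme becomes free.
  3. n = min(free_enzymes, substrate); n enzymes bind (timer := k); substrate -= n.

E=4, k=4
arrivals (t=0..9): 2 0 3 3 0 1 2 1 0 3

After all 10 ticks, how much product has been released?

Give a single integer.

t=0: arr=2 -> substrate=0 bound=2 product=0
t=1: arr=0 -> substrate=0 bound=2 product=0
t=2: arr=3 -> substrate=1 bound=4 product=0
t=3: arr=3 -> substrate=4 bound=4 product=0
t=4: arr=0 -> substrate=2 bound=4 product=2
t=5: arr=1 -> substrate=3 bound=4 product=2
t=6: arr=2 -> substrate=3 bound=4 product=4
t=7: arr=1 -> substrate=4 bound=4 product=4
t=8: arr=0 -> substrate=2 bound=4 product=6
t=9: arr=3 -> substrate=5 bound=4 product=6

Answer: 6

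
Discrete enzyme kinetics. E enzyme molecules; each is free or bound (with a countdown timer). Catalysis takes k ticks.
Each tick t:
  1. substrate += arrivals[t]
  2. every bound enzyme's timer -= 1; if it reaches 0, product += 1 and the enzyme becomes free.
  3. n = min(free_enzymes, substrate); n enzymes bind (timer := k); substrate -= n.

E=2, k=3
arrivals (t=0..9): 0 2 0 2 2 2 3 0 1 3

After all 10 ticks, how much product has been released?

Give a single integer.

t=0: arr=0 -> substrate=0 bound=0 product=0
t=1: arr=2 -> substrate=0 bound=2 product=0
t=2: arr=0 -> substrate=0 bound=2 product=0
t=3: arr=2 -> substrate=2 bound=2 product=0
t=4: arr=2 -> substrate=2 bound=2 product=2
t=5: arr=2 -> substrate=4 bound=2 product=2
t=6: arr=3 -> substrate=7 bound=2 product=2
t=7: arr=0 -> substrate=5 bound=2 product=4
t=8: arr=1 -> substrate=6 bound=2 product=4
t=9: arr=3 -> substrate=9 bound=2 product=4

Answer: 4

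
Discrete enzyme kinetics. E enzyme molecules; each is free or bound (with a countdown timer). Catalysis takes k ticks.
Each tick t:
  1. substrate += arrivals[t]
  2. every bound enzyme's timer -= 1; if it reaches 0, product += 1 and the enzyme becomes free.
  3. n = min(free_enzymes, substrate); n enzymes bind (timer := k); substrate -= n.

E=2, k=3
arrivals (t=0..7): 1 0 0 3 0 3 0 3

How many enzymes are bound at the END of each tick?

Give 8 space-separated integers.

Answer: 1 1 1 2 2 2 2 2

Derivation:
t=0: arr=1 -> substrate=0 bound=1 product=0
t=1: arr=0 -> substrate=0 bound=1 product=0
t=2: arr=0 -> substrate=0 bound=1 product=0
t=3: arr=3 -> substrate=1 bound=2 product=1
t=4: arr=0 -> substrate=1 bound=2 product=1
t=5: arr=3 -> substrate=4 bound=2 product=1
t=6: arr=0 -> substrate=2 bound=2 product=3
t=7: arr=3 -> substrate=5 bound=2 product=3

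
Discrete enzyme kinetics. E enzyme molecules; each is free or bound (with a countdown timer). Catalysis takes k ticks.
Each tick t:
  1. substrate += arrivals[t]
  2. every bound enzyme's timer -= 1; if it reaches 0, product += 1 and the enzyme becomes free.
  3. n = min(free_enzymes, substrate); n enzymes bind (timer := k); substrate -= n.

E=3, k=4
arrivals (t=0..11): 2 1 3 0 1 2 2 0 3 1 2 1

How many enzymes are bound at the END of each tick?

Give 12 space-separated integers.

Answer: 2 3 3 3 3 3 3 3 3 3 3 3

Derivation:
t=0: arr=2 -> substrate=0 bound=2 product=0
t=1: arr=1 -> substrate=0 bound=3 product=0
t=2: arr=3 -> substrate=3 bound=3 product=0
t=3: arr=0 -> substrate=3 bound=3 product=0
t=4: arr=1 -> substrate=2 bound=3 product=2
t=5: arr=2 -> substrate=3 bound=3 product=3
t=6: arr=2 -> substrate=5 bound=3 product=3
t=7: arr=0 -> substrate=5 bound=3 product=3
t=8: arr=3 -> substrate=6 bound=3 product=5
t=9: arr=1 -> substrate=6 bound=3 product=6
t=10: arr=2 -> substrate=8 bound=3 product=6
t=11: arr=1 -> substrate=9 bound=3 product=6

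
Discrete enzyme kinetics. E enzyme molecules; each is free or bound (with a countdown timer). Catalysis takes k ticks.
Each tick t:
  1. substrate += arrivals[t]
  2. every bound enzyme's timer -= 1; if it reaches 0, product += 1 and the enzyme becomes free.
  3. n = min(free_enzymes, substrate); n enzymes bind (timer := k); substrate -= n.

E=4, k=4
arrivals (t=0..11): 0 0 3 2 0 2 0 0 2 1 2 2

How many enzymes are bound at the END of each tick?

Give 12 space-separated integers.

Answer: 0 0 3 4 4 4 4 3 4 4 4 4

Derivation:
t=0: arr=0 -> substrate=0 bound=0 product=0
t=1: arr=0 -> substrate=0 bound=0 product=0
t=2: arr=3 -> substrate=0 bound=3 product=0
t=3: arr=2 -> substrate=1 bound=4 product=0
t=4: arr=0 -> substrate=1 bound=4 product=0
t=5: arr=2 -> substrate=3 bound=4 product=0
t=6: arr=0 -> substrate=0 bound=4 product=3
t=7: arr=0 -> substrate=0 bound=3 product=4
t=8: arr=2 -> substrate=1 bound=4 product=4
t=9: arr=1 -> substrate=2 bound=4 product=4
t=10: arr=2 -> substrate=1 bound=4 product=7
t=11: arr=2 -> substrate=3 bound=4 product=7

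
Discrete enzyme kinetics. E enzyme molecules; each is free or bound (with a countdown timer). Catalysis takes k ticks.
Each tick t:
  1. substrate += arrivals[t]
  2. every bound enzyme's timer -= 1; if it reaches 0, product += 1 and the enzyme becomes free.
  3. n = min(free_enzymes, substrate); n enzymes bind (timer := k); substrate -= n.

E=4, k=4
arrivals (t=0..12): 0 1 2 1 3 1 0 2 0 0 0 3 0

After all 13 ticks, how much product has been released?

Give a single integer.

t=0: arr=0 -> substrate=0 bound=0 product=0
t=1: arr=1 -> substrate=0 bound=1 product=0
t=2: arr=2 -> substrate=0 bound=3 product=0
t=3: arr=1 -> substrate=0 bound=4 product=0
t=4: arr=3 -> substrate=3 bound=4 product=0
t=5: arr=1 -> substrate=3 bound=4 product=1
t=6: arr=0 -> substrate=1 bound=4 product=3
t=7: arr=2 -> substrate=2 bound=4 product=4
t=8: arr=0 -> substrate=2 bound=4 product=4
t=9: arr=0 -> substrate=1 bound=4 product=5
t=10: arr=0 -> substrate=0 bound=3 product=7
t=11: arr=3 -> substrate=1 bound=4 product=8
t=12: arr=0 -> substrate=1 bound=4 product=8

Answer: 8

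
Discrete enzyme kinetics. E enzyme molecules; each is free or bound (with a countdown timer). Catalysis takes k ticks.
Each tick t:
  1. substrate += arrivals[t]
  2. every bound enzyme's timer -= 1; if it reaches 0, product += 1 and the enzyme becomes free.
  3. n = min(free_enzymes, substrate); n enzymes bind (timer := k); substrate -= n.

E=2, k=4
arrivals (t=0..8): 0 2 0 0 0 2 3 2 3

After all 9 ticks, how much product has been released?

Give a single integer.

t=0: arr=0 -> substrate=0 bound=0 product=0
t=1: arr=2 -> substrate=0 bound=2 product=0
t=2: arr=0 -> substrate=0 bound=2 product=0
t=3: arr=0 -> substrate=0 bound=2 product=0
t=4: arr=0 -> substrate=0 bound=2 product=0
t=5: arr=2 -> substrate=0 bound=2 product=2
t=6: arr=3 -> substrate=3 bound=2 product=2
t=7: arr=2 -> substrate=5 bound=2 product=2
t=8: arr=3 -> substrate=8 bound=2 product=2

Answer: 2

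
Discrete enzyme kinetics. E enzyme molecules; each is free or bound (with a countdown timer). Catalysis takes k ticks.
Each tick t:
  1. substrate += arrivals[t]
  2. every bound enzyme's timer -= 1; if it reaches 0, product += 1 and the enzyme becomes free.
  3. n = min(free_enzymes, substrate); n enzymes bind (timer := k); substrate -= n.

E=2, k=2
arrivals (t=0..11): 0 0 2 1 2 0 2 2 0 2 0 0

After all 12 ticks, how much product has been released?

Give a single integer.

t=0: arr=0 -> substrate=0 bound=0 product=0
t=1: arr=0 -> substrate=0 bound=0 product=0
t=2: arr=2 -> substrate=0 bound=2 product=0
t=3: arr=1 -> substrate=1 bound=2 product=0
t=4: arr=2 -> substrate=1 bound=2 product=2
t=5: arr=0 -> substrate=1 bound=2 product=2
t=6: arr=2 -> substrate=1 bound=2 product=4
t=7: arr=2 -> substrate=3 bound=2 product=4
t=8: arr=0 -> substrate=1 bound=2 product=6
t=9: arr=2 -> substrate=3 bound=2 product=6
t=10: arr=0 -> substrate=1 bound=2 product=8
t=11: arr=0 -> substrate=1 bound=2 product=8

Answer: 8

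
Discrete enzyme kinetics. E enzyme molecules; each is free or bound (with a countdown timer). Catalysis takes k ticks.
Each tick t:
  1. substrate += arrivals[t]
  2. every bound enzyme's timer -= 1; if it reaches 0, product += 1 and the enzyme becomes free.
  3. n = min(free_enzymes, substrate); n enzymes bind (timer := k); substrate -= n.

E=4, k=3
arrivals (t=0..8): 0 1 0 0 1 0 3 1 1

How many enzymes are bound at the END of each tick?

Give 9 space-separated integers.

t=0: arr=0 -> substrate=0 bound=0 product=0
t=1: arr=1 -> substrate=0 bound=1 product=0
t=2: arr=0 -> substrate=0 bound=1 product=0
t=3: arr=0 -> substrate=0 bound=1 product=0
t=4: arr=1 -> substrate=0 bound=1 product=1
t=5: arr=0 -> substrate=0 bound=1 product=1
t=6: arr=3 -> substrate=0 bound=4 product=1
t=7: arr=1 -> substrate=0 bound=4 product=2
t=8: arr=1 -> substrate=1 bound=4 product=2

Answer: 0 1 1 1 1 1 4 4 4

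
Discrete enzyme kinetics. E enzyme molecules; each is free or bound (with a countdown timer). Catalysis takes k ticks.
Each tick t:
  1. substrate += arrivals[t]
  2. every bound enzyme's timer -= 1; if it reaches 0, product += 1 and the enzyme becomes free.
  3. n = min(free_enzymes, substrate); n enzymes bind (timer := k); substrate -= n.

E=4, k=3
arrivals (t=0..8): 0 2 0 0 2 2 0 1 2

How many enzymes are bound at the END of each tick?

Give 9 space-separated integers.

Answer: 0 2 2 2 2 4 4 3 3

Derivation:
t=0: arr=0 -> substrate=0 bound=0 product=0
t=1: arr=2 -> substrate=0 bound=2 product=0
t=2: arr=0 -> substrate=0 bound=2 product=0
t=3: arr=0 -> substrate=0 bound=2 product=0
t=4: arr=2 -> substrate=0 bound=2 product=2
t=5: arr=2 -> substrate=0 bound=4 product=2
t=6: arr=0 -> substrate=0 bound=4 product=2
t=7: arr=1 -> substrate=0 bound=3 product=4
t=8: arr=2 -> substrate=0 bound=3 product=6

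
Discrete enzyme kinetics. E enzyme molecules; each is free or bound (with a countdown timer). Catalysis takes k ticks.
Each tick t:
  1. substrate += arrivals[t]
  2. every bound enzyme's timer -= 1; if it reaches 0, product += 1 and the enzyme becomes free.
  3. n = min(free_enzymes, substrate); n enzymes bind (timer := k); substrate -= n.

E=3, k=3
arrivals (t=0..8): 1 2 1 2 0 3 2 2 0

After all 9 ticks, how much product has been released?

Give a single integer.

t=0: arr=1 -> substrate=0 bound=1 product=0
t=1: arr=2 -> substrate=0 bound=3 product=0
t=2: arr=1 -> substrate=1 bound=3 product=0
t=3: arr=2 -> substrate=2 bound=3 product=1
t=4: arr=0 -> substrate=0 bound=3 product=3
t=5: arr=3 -> substrate=3 bound=3 product=3
t=6: arr=2 -> substrate=4 bound=3 product=4
t=7: arr=2 -> substrate=4 bound=3 product=6
t=8: arr=0 -> substrate=4 bound=3 product=6

Answer: 6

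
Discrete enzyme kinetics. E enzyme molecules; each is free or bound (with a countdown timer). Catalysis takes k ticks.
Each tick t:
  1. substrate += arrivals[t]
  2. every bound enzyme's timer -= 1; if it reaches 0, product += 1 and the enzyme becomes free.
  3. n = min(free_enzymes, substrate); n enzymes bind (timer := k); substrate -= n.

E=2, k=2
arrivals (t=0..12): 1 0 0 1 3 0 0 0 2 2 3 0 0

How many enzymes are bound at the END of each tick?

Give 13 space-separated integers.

Answer: 1 1 0 1 2 2 2 1 2 2 2 2 2

Derivation:
t=0: arr=1 -> substrate=0 bound=1 product=0
t=1: arr=0 -> substrate=0 bound=1 product=0
t=2: arr=0 -> substrate=0 bound=0 product=1
t=3: arr=1 -> substrate=0 bound=1 product=1
t=4: arr=3 -> substrate=2 bound=2 product=1
t=5: arr=0 -> substrate=1 bound=2 product=2
t=6: arr=0 -> substrate=0 bound=2 product=3
t=7: arr=0 -> substrate=0 bound=1 product=4
t=8: arr=2 -> substrate=0 bound=2 product=5
t=9: arr=2 -> substrate=2 bound=2 product=5
t=10: arr=3 -> substrate=3 bound=2 product=7
t=11: arr=0 -> substrate=3 bound=2 product=7
t=12: arr=0 -> substrate=1 bound=2 product=9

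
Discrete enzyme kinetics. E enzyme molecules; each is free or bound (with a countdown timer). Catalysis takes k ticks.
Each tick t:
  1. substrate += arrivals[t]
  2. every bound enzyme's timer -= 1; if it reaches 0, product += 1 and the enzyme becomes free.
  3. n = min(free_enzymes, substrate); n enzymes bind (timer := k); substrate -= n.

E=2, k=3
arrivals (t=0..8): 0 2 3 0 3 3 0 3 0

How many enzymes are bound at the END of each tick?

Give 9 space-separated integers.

t=0: arr=0 -> substrate=0 bound=0 product=0
t=1: arr=2 -> substrate=0 bound=2 product=0
t=2: arr=3 -> substrate=3 bound=2 product=0
t=3: arr=0 -> substrate=3 bound=2 product=0
t=4: arr=3 -> substrate=4 bound=2 product=2
t=5: arr=3 -> substrate=7 bound=2 product=2
t=6: arr=0 -> substrate=7 bound=2 product=2
t=7: arr=3 -> substrate=8 bound=2 product=4
t=8: arr=0 -> substrate=8 bound=2 product=4

Answer: 0 2 2 2 2 2 2 2 2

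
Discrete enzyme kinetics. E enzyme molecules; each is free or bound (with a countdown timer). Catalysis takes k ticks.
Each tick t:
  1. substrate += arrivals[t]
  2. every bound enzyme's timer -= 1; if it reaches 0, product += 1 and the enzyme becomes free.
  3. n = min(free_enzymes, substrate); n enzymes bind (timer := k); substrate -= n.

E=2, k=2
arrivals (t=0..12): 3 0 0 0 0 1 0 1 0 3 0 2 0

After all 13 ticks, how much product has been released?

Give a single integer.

t=0: arr=3 -> substrate=1 bound=2 product=0
t=1: arr=0 -> substrate=1 bound=2 product=0
t=2: arr=0 -> substrate=0 bound=1 product=2
t=3: arr=0 -> substrate=0 bound=1 product=2
t=4: arr=0 -> substrate=0 bound=0 product=3
t=5: arr=1 -> substrate=0 bound=1 product=3
t=6: arr=0 -> substrate=0 bound=1 product=3
t=7: arr=1 -> substrate=0 bound=1 product=4
t=8: arr=0 -> substrate=0 bound=1 product=4
t=9: arr=3 -> substrate=1 bound=2 product=5
t=10: arr=0 -> substrate=1 bound=2 product=5
t=11: arr=2 -> substrate=1 bound=2 product=7
t=12: arr=0 -> substrate=1 bound=2 product=7

Answer: 7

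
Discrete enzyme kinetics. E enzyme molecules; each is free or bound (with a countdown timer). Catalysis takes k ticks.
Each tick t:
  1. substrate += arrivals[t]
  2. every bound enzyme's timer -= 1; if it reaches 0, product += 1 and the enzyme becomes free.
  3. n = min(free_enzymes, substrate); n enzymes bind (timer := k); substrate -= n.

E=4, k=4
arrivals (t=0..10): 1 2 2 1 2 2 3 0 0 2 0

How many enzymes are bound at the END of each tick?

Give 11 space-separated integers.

t=0: arr=1 -> substrate=0 bound=1 product=0
t=1: arr=2 -> substrate=0 bound=3 product=0
t=2: arr=2 -> substrate=1 bound=4 product=0
t=3: arr=1 -> substrate=2 bound=4 product=0
t=4: arr=2 -> substrate=3 bound=4 product=1
t=5: arr=2 -> substrate=3 bound=4 product=3
t=6: arr=3 -> substrate=5 bound=4 product=4
t=7: arr=0 -> substrate=5 bound=4 product=4
t=8: arr=0 -> substrate=4 bound=4 product=5
t=9: arr=2 -> substrate=4 bound=4 product=7
t=10: arr=0 -> substrate=3 bound=4 product=8

Answer: 1 3 4 4 4 4 4 4 4 4 4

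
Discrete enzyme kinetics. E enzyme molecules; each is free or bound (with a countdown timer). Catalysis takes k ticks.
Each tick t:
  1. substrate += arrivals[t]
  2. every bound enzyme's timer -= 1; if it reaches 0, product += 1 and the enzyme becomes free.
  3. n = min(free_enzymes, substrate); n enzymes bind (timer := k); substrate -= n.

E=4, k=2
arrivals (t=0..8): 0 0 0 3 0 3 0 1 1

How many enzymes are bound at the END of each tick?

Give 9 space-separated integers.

t=0: arr=0 -> substrate=0 bound=0 product=0
t=1: arr=0 -> substrate=0 bound=0 product=0
t=2: arr=0 -> substrate=0 bound=0 product=0
t=3: arr=3 -> substrate=0 bound=3 product=0
t=4: arr=0 -> substrate=0 bound=3 product=0
t=5: arr=3 -> substrate=0 bound=3 product=3
t=6: arr=0 -> substrate=0 bound=3 product=3
t=7: arr=1 -> substrate=0 bound=1 product=6
t=8: arr=1 -> substrate=0 bound=2 product=6

Answer: 0 0 0 3 3 3 3 1 2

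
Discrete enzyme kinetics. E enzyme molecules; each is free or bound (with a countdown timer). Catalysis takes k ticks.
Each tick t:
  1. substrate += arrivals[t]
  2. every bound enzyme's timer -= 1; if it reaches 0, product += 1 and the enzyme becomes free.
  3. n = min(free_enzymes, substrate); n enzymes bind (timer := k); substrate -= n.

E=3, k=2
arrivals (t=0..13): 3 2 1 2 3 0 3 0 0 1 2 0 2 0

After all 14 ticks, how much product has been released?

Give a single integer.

t=0: arr=3 -> substrate=0 bound=3 product=0
t=1: arr=2 -> substrate=2 bound=3 product=0
t=2: arr=1 -> substrate=0 bound=3 product=3
t=3: arr=2 -> substrate=2 bound=3 product=3
t=4: arr=3 -> substrate=2 bound=3 product=6
t=5: arr=0 -> substrate=2 bound=3 product=6
t=6: arr=3 -> substrate=2 bound=3 product=9
t=7: arr=0 -> substrate=2 bound=3 product=9
t=8: arr=0 -> substrate=0 bound=2 product=12
t=9: arr=1 -> substrate=0 bound=3 product=12
t=10: arr=2 -> substrate=0 bound=3 product=14
t=11: arr=0 -> substrate=0 bound=2 product=15
t=12: arr=2 -> substrate=0 bound=2 product=17
t=13: arr=0 -> substrate=0 bound=2 product=17

Answer: 17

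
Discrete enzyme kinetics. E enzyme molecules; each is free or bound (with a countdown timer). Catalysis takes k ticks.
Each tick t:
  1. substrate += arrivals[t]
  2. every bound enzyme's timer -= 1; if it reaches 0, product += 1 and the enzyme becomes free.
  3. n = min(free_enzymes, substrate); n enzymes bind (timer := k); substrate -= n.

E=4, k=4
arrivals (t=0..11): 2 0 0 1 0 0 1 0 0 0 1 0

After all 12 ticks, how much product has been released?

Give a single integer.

Answer: 4

Derivation:
t=0: arr=2 -> substrate=0 bound=2 product=0
t=1: arr=0 -> substrate=0 bound=2 product=0
t=2: arr=0 -> substrate=0 bound=2 product=0
t=3: arr=1 -> substrate=0 bound=3 product=0
t=4: arr=0 -> substrate=0 bound=1 product=2
t=5: arr=0 -> substrate=0 bound=1 product=2
t=6: arr=1 -> substrate=0 bound=2 product=2
t=7: arr=0 -> substrate=0 bound=1 product=3
t=8: arr=0 -> substrate=0 bound=1 product=3
t=9: arr=0 -> substrate=0 bound=1 product=3
t=10: arr=1 -> substrate=0 bound=1 product=4
t=11: arr=0 -> substrate=0 bound=1 product=4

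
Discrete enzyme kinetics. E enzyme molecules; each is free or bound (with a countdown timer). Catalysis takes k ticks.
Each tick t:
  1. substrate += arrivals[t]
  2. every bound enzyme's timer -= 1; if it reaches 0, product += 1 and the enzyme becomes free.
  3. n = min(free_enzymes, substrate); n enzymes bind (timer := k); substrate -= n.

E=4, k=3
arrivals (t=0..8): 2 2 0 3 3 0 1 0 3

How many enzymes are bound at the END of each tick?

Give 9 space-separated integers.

Answer: 2 4 4 4 4 4 4 3 4

Derivation:
t=0: arr=2 -> substrate=0 bound=2 product=0
t=1: arr=2 -> substrate=0 bound=4 product=0
t=2: arr=0 -> substrate=0 bound=4 product=0
t=3: arr=3 -> substrate=1 bound=4 product=2
t=4: arr=3 -> substrate=2 bound=4 product=4
t=5: arr=0 -> substrate=2 bound=4 product=4
t=6: arr=1 -> substrate=1 bound=4 product=6
t=7: arr=0 -> substrate=0 bound=3 product=8
t=8: arr=3 -> substrate=2 bound=4 product=8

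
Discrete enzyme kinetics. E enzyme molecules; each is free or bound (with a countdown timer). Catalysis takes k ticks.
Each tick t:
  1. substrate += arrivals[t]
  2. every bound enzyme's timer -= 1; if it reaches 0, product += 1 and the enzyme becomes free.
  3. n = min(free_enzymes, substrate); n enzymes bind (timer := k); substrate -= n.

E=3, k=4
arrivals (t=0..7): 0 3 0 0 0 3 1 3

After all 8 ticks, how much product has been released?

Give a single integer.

t=0: arr=0 -> substrate=0 bound=0 product=0
t=1: arr=3 -> substrate=0 bound=3 product=0
t=2: arr=0 -> substrate=0 bound=3 product=0
t=3: arr=0 -> substrate=0 bound=3 product=0
t=4: arr=0 -> substrate=0 bound=3 product=0
t=5: arr=3 -> substrate=0 bound=3 product=3
t=6: arr=1 -> substrate=1 bound=3 product=3
t=7: arr=3 -> substrate=4 bound=3 product=3

Answer: 3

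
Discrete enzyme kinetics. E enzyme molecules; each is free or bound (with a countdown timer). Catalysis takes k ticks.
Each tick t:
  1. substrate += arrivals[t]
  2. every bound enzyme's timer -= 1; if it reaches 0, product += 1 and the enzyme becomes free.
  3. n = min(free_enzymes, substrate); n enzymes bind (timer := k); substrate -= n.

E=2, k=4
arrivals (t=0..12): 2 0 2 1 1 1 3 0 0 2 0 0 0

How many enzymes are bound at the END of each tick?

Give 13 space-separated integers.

t=0: arr=2 -> substrate=0 bound=2 product=0
t=1: arr=0 -> substrate=0 bound=2 product=0
t=2: arr=2 -> substrate=2 bound=2 product=0
t=3: arr=1 -> substrate=3 bound=2 product=0
t=4: arr=1 -> substrate=2 bound=2 product=2
t=5: arr=1 -> substrate=3 bound=2 product=2
t=6: arr=3 -> substrate=6 bound=2 product=2
t=7: arr=0 -> substrate=6 bound=2 product=2
t=8: arr=0 -> substrate=4 bound=2 product=4
t=9: arr=2 -> substrate=6 bound=2 product=4
t=10: arr=0 -> substrate=6 bound=2 product=4
t=11: arr=0 -> substrate=6 bound=2 product=4
t=12: arr=0 -> substrate=4 bound=2 product=6

Answer: 2 2 2 2 2 2 2 2 2 2 2 2 2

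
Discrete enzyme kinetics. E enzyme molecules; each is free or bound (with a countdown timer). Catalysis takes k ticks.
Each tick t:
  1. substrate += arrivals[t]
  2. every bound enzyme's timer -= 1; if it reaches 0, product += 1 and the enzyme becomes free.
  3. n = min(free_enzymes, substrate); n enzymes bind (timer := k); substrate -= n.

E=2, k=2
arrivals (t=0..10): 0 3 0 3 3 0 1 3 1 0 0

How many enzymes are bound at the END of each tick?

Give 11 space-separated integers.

Answer: 0 2 2 2 2 2 2 2 2 2 2

Derivation:
t=0: arr=0 -> substrate=0 bound=0 product=0
t=1: arr=3 -> substrate=1 bound=2 product=0
t=2: arr=0 -> substrate=1 bound=2 product=0
t=3: arr=3 -> substrate=2 bound=2 product=2
t=4: arr=3 -> substrate=5 bound=2 product=2
t=5: arr=0 -> substrate=3 bound=2 product=4
t=6: arr=1 -> substrate=4 bound=2 product=4
t=7: arr=3 -> substrate=5 bound=2 product=6
t=8: arr=1 -> substrate=6 bound=2 product=6
t=9: arr=0 -> substrate=4 bound=2 product=8
t=10: arr=0 -> substrate=4 bound=2 product=8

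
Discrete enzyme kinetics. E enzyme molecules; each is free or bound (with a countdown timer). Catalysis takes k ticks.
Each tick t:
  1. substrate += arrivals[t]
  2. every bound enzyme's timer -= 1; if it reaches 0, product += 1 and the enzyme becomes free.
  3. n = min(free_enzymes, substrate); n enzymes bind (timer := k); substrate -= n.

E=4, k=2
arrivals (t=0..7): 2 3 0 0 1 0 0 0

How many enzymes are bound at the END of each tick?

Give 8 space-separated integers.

Answer: 2 4 3 1 1 1 0 0

Derivation:
t=0: arr=2 -> substrate=0 bound=2 product=0
t=1: arr=3 -> substrate=1 bound=4 product=0
t=2: arr=0 -> substrate=0 bound=3 product=2
t=3: arr=0 -> substrate=0 bound=1 product=4
t=4: arr=1 -> substrate=0 bound=1 product=5
t=5: arr=0 -> substrate=0 bound=1 product=5
t=6: arr=0 -> substrate=0 bound=0 product=6
t=7: arr=0 -> substrate=0 bound=0 product=6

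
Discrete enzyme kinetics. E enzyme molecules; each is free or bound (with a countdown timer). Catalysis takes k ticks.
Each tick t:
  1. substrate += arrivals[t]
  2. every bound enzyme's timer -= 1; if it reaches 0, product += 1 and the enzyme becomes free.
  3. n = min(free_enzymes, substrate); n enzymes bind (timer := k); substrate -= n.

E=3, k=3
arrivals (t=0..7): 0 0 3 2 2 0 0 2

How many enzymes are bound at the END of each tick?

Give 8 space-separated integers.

Answer: 0 0 3 3 3 3 3 3

Derivation:
t=0: arr=0 -> substrate=0 bound=0 product=0
t=1: arr=0 -> substrate=0 bound=0 product=0
t=2: arr=3 -> substrate=0 bound=3 product=0
t=3: arr=2 -> substrate=2 bound=3 product=0
t=4: arr=2 -> substrate=4 bound=3 product=0
t=5: arr=0 -> substrate=1 bound=3 product=3
t=6: arr=0 -> substrate=1 bound=3 product=3
t=7: arr=2 -> substrate=3 bound=3 product=3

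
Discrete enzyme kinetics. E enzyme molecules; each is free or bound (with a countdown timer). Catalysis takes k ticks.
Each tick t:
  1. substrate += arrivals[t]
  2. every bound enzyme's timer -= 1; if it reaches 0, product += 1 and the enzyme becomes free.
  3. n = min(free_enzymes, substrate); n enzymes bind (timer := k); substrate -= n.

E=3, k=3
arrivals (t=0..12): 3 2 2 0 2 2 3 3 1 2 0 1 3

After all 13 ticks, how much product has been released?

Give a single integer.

Answer: 12

Derivation:
t=0: arr=3 -> substrate=0 bound=3 product=0
t=1: arr=2 -> substrate=2 bound=3 product=0
t=2: arr=2 -> substrate=4 bound=3 product=0
t=3: arr=0 -> substrate=1 bound=3 product=3
t=4: arr=2 -> substrate=3 bound=3 product=3
t=5: arr=2 -> substrate=5 bound=3 product=3
t=6: arr=3 -> substrate=5 bound=3 product=6
t=7: arr=3 -> substrate=8 bound=3 product=6
t=8: arr=1 -> substrate=9 bound=3 product=6
t=9: arr=2 -> substrate=8 bound=3 product=9
t=10: arr=0 -> substrate=8 bound=3 product=9
t=11: arr=1 -> substrate=9 bound=3 product=9
t=12: arr=3 -> substrate=9 bound=3 product=12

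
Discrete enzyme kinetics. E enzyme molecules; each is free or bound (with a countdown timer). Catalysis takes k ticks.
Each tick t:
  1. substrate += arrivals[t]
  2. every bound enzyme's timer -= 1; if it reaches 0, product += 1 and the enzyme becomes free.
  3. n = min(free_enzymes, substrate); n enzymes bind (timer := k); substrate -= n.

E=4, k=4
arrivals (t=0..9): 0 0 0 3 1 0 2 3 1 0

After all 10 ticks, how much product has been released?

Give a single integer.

t=0: arr=0 -> substrate=0 bound=0 product=0
t=1: arr=0 -> substrate=0 bound=0 product=0
t=2: arr=0 -> substrate=0 bound=0 product=0
t=3: arr=3 -> substrate=0 bound=3 product=0
t=4: arr=1 -> substrate=0 bound=4 product=0
t=5: arr=0 -> substrate=0 bound=4 product=0
t=6: arr=2 -> substrate=2 bound=4 product=0
t=7: arr=3 -> substrate=2 bound=4 product=3
t=8: arr=1 -> substrate=2 bound=4 product=4
t=9: arr=0 -> substrate=2 bound=4 product=4

Answer: 4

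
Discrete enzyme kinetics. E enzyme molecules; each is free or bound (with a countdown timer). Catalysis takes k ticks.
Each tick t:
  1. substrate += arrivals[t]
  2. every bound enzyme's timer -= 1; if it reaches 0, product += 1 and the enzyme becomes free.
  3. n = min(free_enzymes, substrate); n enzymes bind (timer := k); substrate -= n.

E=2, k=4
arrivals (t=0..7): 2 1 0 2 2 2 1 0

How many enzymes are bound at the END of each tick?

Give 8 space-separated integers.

t=0: arr=2 -> substrate=0 bound=2 product=0
t=1: arr=1 -> substrate=1 bound=2 product=0
t=2: arr=0 -> substrate=1 bound=2 product=0
t=3: arr=2 -> substrate=3 bound=2 product=0
t=4: arr=2 -> substrate=3 bound=2 product=2
t=5: arr=2 -> substrate=5 bound=2 product=2
t=6: arr=1 -> substrate=6 bound=2 product=2
t=7: arr=0 -> substrate=6 bound=2 product=2

Answer: 2 2 2 2 2 2 2 2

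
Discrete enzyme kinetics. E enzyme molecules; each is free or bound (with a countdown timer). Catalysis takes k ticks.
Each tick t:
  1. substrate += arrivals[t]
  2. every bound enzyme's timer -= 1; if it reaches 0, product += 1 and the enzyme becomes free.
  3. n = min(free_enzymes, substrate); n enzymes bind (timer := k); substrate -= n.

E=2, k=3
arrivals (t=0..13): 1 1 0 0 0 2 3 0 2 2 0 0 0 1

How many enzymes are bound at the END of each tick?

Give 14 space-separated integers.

Answer: 1 2 2 1 0 2 2 2 2 2 2 2 2 2

Derivation:
t=0: arr=1 -> substrate=0 bound=1 product=0
t=1: arr=1 -> substrate=0 bound=2 product=0
t=2: arr=0 -> substrate=0 bound=2 product=0
t=3: arr=0 -> substrate=0 bound=1 product=1
t=4: arr=0 -> substrate=0 bound=0 product=2
t=5: arr=2 -> substrate=0 bound=2 product=2
t=6: arr=3 -> substrate=3 bound=2 product=2
t=7: arr=0 -> substrate=3 bound=2 product=2
t=8: arr=2 -> substrate=3 bound=2 product=4
t=9: arr=2 -> substrate=5 bound=2 product=4
t=10: arr=0 -> substrate=5 bound=2 product=4
t=11: arr=0 -> substrate=3 bound=2 product=6
t=12: arr=0 -> substrate=3 bound=2 product=6
t=13: arr=1 -> substrate=4 bound=2 product=6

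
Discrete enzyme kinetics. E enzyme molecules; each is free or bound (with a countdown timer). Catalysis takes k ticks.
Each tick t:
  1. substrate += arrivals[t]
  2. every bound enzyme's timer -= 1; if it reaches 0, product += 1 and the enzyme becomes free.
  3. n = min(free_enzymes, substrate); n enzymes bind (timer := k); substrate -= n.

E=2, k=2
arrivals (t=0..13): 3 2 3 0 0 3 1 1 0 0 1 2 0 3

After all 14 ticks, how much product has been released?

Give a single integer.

t=0: arr=3 -> substrate=1 bound=2 product=0
t=1: arr=2 -> substrate=3 bound=2 product=0
t=2: arr=3 -> substrate=4 bound=2 product=2
t=3: arr=0 -> substrate=4 bound=2 product=2
t=4: arr=0 -> substrate=2 bound=2 product=4
t=5: arr=3 -> substrate=5 bound=2 product=4
t=6: arr=1 -> substrate=4 bound=2 product=6
t=7: arr=1 -> substrate=5 bound=2 product=6
t=8: arr=0 -> substrate=3 bound=2 product=8
t=9: arr=0 -> substrate=3 bound=2 product=8
t=10: arr=1 -> substrate=2 bound=2 product=10
t=11: arr=2 -> substrate=4 bound=2 product=10
t=12: arr=0 -> substrate=2 bound=2 product=12
t=13: arr=3 -> substrate=5 bound=2 product=12

Answer: 12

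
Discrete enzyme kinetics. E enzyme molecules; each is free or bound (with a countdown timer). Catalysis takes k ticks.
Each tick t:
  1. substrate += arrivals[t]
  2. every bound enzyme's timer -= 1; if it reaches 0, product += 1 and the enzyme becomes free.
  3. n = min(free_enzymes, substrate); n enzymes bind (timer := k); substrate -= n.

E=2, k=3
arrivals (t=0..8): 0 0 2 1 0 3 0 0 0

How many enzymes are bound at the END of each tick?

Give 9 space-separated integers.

t=0: arr=0 -> substrate=0 bound=0 product=0
t=1: arr=0 -> substrate=0 bound=0 product=0
t=2: arr=2 -> substrate=0 bound=2 product=0
t=3: arr=1 -> substrate=1 bound=2 product=0
t=4: arr=0 -> substrate=1 bound=2 product=0
t=5: arr=3 -> substrate=2 bound=2 product=2
t=6: arr=0 -> substrate=2 bound=2 product=2
t=7: arr=0 -> substrate=2 bound=2 product=2
t=8: arr=0 -> substrate=0 bound=2 product=4

Answer: 0 0 2 2 2 2 2 2 2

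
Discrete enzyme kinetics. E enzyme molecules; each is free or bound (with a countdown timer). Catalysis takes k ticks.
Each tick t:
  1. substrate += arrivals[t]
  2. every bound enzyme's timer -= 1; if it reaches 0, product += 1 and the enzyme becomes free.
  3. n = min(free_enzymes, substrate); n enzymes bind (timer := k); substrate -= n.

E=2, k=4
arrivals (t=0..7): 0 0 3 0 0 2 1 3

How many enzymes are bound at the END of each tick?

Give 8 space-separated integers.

Answer: 0 0 2 2 2 2 2 2

Derivation:
t=0: arr=0 -> substrate=0 bound=0 product=0
t=1: arr=0 -> substrate=0 bound=0 product=0
t=2: arr=3 -> substrate=1 bound=2 product=0
t=3: arr=0 -> substrate=1 bound=2 product=0
t=4: arr=0 -> substrate=1 bound=2 product=0
t=5: arr=2 -> substrate=3 bound=2 product=0
t=6: arr=1 -> substrate=2 bound=2 product=2
t=7: arr=3 -> substrate=5 bound=2 product=2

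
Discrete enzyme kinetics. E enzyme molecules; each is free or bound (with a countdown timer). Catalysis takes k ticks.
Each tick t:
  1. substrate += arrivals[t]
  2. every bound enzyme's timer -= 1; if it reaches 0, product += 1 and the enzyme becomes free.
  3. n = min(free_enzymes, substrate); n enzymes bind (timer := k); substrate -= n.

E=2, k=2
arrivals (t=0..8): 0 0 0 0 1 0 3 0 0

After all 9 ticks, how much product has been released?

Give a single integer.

Answer: 3

Derivation:
t=0: arr=0 -> substrate=0 bound=0 product=0
t=1: arr=0 -> substrate=0 bound=0 product=0
t=2: arr=0 -> substrate=0 bound=0 product=0
t=3: arr=0 -> substrate=0 bound=0 product=0
t=4: arr=1 -> substrate=0 bound=1 product=0
t=5: arr=0 -> substrate=0 bound=1 product=0
t=6: arr=3 -> substrate=1 bound=2 product=1
t=7: arr=0 -> substrate=1 bound=2 product=1
t=8: arr=0 -> substrate=0 bound=1 product=3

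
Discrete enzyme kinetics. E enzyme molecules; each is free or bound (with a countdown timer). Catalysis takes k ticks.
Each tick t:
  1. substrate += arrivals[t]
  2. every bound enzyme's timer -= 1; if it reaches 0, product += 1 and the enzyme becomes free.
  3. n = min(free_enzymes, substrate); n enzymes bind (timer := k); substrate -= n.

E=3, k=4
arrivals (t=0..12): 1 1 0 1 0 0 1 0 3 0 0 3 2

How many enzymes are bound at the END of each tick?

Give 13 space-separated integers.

t=0: arr=1 -> substrate=0 bound=1 product=0
t=1: arr=1 -> substrate=0 bound=2 product=0
t=2: arr=0 -> substrate=0 bound=2 product=0
t=3: arr=1 -> substrate=0 bound=3 product=0
t=4: arr=0 -> substrate=0 bound=2 product=1
t=5: arr=0 -> substrate=0 bound=1 product=2
t=6: arr=1 -> substrate=0 bound=2 product=2
t=7: arr=0 -> substrate=0 bound=1 product=3
t=8: arr=3 -> substrate=1 bound=3 product=3
t=9: arr=0 -> substrate=1 bound=3 product=3
t=10: arr=0 -> substrate=0 bound=3 product=4
t=11: arr=3 -> substrate=3 bound=3 product=4
t=12: arr=2 -> substrate=3 bound=3 product=6

Answer: 1 2 2 3 2 1 2 1 3 3 3 3 3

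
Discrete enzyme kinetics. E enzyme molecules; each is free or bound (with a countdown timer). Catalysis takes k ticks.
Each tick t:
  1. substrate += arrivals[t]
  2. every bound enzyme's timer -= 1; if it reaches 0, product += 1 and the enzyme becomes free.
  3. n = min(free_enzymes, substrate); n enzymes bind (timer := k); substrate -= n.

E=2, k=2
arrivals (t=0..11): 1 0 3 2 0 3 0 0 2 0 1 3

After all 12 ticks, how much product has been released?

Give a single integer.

t=0: arr=1 -> substrate=0 bound=1 product=0
t=1: arr=0 -> substrate=0 bound=1 product=0
t=2: arr=3 -> substrate=1 bound=2 product=1
t=3: arr=2 -> substrate=3 bound=2 product=1
t=4: arr=0 -> substrate=1 bound=2 product=3
t=5: arr=3 -> substrate=4 bound=2 product=3
t=6: arr=0 -> substrate=2 bound=2 product=5
t=7: arr=0 -> substrate=2 bound=2 product=5
t=8: arr=2 -> substrate=2 bound=2 product=7
t=9: arr=0 -> substrate=2 bound=2 product=7
t=10: arr=1 -> substrate=1 bound=2 product=9
t=11: arr=3 -> substrate=4 bound=2 product=9

Answer: 9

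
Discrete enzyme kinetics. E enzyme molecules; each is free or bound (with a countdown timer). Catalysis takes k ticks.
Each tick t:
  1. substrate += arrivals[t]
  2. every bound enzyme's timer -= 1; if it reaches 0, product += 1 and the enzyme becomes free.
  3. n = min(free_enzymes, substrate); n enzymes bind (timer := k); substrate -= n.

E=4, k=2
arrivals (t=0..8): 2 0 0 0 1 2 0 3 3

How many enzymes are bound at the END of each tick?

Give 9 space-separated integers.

t=0: arr=2 -> substrate=0 bound=2 product=0
t=1: arr=0 -> substrate=0 bound=2 product=0
t=2: arr=0 -> substrate=0 bound=0 product=2
t=3: arr=0 -> substrate=0 bound=0 product=2
t=4: arr=1 -> substrate=0 bound=1 product=2
t=5: arr=2 -> substrate=0 bound=3 product=2
t=6: arr=0 -> substrate=0 bound=2 product=3
t=7: arr=3 -> substrate=0 bound=3 product=5
t=8: arr=3 -> substrate=2 bound=4 product=5

Answer: 2 2 0 0 1 3 2 3 4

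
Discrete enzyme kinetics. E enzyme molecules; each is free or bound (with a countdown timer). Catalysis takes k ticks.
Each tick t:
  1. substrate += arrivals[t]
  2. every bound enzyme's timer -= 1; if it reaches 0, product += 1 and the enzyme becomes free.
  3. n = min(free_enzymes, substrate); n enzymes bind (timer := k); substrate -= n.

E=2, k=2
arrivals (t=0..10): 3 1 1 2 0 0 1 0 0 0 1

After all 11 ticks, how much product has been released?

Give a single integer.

t=0: arr=3 -> substrate=1 bound=2 product=0
t=1: arr=1 -> substrate=2 bound=2 product=0
t=2: arr=1 -> substrate=1 bound=2 product=2
t=3: arr=2 -> substrate=3 bound=2 product=2
t=4: arr=0 -> substrate=1 bound=2 product=4
t=5: arr=0 -> substrate=1 bound=2 product=4
t=6: arr=1 -> substrate=0 bound=2 product=6
t=7: arr=0 -> substrate=0 bound=2 product=6
t=8: arr=0 -> substrate=0 bound=0 product=8
t=9: arr=0 -> substrate=0 bound=0 product=8
t=10: arr=1 -> substrate=0 bound=1 product=8

Answer: 8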